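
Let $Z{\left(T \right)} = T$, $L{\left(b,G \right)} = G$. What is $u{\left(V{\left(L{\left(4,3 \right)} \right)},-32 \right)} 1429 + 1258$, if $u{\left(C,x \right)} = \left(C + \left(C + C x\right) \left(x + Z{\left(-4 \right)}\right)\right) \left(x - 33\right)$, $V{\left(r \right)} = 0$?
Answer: $1258$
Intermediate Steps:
$u{\left(C,x \right)} = \left(-33 + x\right) \left(C + \left(-4 + x\right) \left(C + C x\right)\right)$ ($u{\left(C,x \right)} = \left(C + \left(C + C x\right) \left(x - 4\right)\right) \left(x - 33\right) = \left(C + \left(C + C x\right) \left(-4 + x\right)\right) \left(-33 + x\right) = \left(C + \left(-4 + x\right) \left(C + C x\right)\right) \left(-33 + x\right) = \left(-33 + x\right) \left(C + \left(-4 + x\right) \left(C + C x\right)\right)$)
$u{\left(V{\left(L{\left(4,3 \right)} \right)},-32 \right)} 1429 + 1258 = 0 \left(99 + \left(-32\right)^{3} - 36 \left(-32\right)^{2} + 96 \left(-32\right)\right) 1429 + 1258 = 0 \left(99 - 32768 - 36864 - 3072\right) 1429 + 1258 = 0 \left(-72605\right) 1429 + 1258 = 0 \cdot 1429 + 1258 = 0 + 1258 = 1258$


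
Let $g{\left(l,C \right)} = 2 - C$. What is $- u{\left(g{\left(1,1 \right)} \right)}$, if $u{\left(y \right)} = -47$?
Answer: $47$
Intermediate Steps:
$- u{\left(g{\left(1,1 \right)} \right)} = \left(-1\right) \left(-47\right) = 47$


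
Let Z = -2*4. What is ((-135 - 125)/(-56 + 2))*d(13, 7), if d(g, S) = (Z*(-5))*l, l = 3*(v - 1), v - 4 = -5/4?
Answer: 9100/9 ≈ 1011.1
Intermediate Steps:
v = 11/4 (v = 4 - 5/4 = 11/4 ≈ 2.7500)
l = 21/4 (l = 3*(11/4 - 1) = 3*(7/4) = 21/4 ≈ 5.2500)
Z = -8
d(g, S) = 210 (d(g, S) = -8*(-5)*(21/4) = 40*(21/4) = 210)
((-135 - 125)/(-56 + 2))*d(13, 7) = ((-135 - 125)/(-56 + 2))*210 = -260/(-54)*210 = -260*(-1/54)*210 = (130/27)*210 = 9100/9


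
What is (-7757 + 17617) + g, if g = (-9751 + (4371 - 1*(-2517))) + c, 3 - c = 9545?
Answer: -2545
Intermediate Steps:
c = -9542 (c = 3 - 1*9545 = 3 - 9545 = -9542)
g = -12405 (g = (-9751 + (4371 - 1*(-2517))) - 9542 = (-9751 + (4371 + 2517)) - 9542 = (-9751 + 6888) - 9542 = -2863 - 9542 = -12405)
(-7757 + 17617) + g = (-7757 + 17617) - 12405 = 9860 - 12405 = -2545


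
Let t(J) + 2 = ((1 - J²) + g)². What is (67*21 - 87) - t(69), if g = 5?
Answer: -22608703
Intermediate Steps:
t(J) = -2 + (6 - J²)² (t(J) = -2 + ((1 - J²) + 5)² = -2 + (6 - J²)²)
(67*21 - 87) - t(69) = (67*21 - 87) - (-2 + (6 - 1*69²)²) = (1407 - 87) - (-2 + (6 - 1*4761)²) = 1320 - (-2 + (6 - 4761)²) = 1320 - (-2 + (-4755)²) = 1320 - (-2 + 22610025) = 1320 - 1*22610023 = 1320 - 22610023 = -22608703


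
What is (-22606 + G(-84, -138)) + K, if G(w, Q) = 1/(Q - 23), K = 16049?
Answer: -1055678/161 ≈ -6557.0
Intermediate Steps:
G(w, Q) = 1/(-23 + Q)
(-22606 + G(-84, -138)) + K = (-22606 + 1/(-23 - 138)) + 16049 = (-22606 + 1/(-161)) + 16049 = (-22606 - 1/161) + 16049 = -3639567/161 + 16049 = -1055678/161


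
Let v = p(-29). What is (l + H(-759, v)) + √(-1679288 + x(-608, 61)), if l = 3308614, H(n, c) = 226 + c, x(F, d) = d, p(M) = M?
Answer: 3308811 + I*√1679227 ≈ 3.3088e+6 + 1295.8*I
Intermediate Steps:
v = -29
(l + H(-759, v)) + √(-1679288 + x(-608, 61)) = (3308614 + (226 - 29)) + √(-1679288 + 61) = (3308614 + 197) + √(-1679227) = 3308811 + I*√1679227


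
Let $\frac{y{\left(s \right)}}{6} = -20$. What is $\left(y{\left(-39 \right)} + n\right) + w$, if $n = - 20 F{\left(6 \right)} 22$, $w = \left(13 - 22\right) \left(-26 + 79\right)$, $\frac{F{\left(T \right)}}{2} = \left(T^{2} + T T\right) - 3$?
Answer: $-61317$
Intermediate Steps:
$F{\left(T \right)} = -6 + 4 T^{2}$ ($F{\left(T \right)} = 2 \left(\left(T^{2} + T T\right) - 3\right) = 2 \left(\left(T^{2} + T^{2}\right) - 3\right) = 2 \left(2 T^{2} - 3\right) = 2 \left(-3 + 2 T^{2}\right) = -6 + 4 T^{2}$)
$w = -477$ ($w = \left(-9\right) 53 = -477$)
$y{\left(s \right)} = -120$ ($y{\left(s \right)} = 6 \left(-20\right) = -120$)
$n = -60720$ ($n = - 20 \left(-6 + 4 \cdot 6^{2}\right) 22 = - 20 \left(-6 + 4 \cdot 36\right) 22 = - 20 \left(-6 + 144\right) 22 = \left(-20\right) 138 \cdot 22 = \left(-2760\right) 22 = -60720$)
$\left(y{\left(-39 \right)} + n\right) + w = \left(-120 - 60720\right) - 477 = -60840 - 477 = -61317$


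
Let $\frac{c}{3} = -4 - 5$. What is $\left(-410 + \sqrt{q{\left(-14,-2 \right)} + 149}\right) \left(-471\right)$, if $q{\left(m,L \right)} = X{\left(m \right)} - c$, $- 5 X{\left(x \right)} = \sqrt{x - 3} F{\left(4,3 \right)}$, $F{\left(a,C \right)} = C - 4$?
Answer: $193110 - \frac{471 \sqrt{4400 + 5 i \sqrt{17}}}{5} \approx 1.8686 \cdot 10^{5} - 14.638 i$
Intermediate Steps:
$F{\left(a,C \right)} = -4 + C$
$X{\left(x \right)} = \frac{\sqrt{-3 + x}}{5}$ ($X{\left(x \right)} = - \frac{\sqrt{x - 3} \left(-4 + 3\right)}{5} = - \frac{\sqrt{-3 + x} \left(-1\right)}{5} = - \frac{\left(-1\right) \sqrt{-3 + x}}{5} = \frac{\sqrt{-3 + x}}{5}$)
$c = -27$ ($c = 3 \left(-4 - 5\right) = 3 \left(-9\right) = -27$)
$q{\left(m,L \right)} = 27 + \frac{\sqrt{-3 + m}}{5}$ ($q{\left(m,L \right)} = \frac{\sqrt{-3 + m}}{5} - -27 = \frac{\sqrt{-3 + m}}{5} + 27 = 27 + \frac{\sqrt{-3 + m}}{5}$)
$\left(-410 + \sqrt{q{\left(-14,-2 \right)} + 149}\right) \left(-471\right) = \left(-410 + \sqrt{\left(27 + \frac{\sqrt{-3 - 14}}{5}\right) + 149}\right) \left(-471\right) = \left(-410 + \sqrt{\left(27 + \frac{\sqrt{-17}}{5}\right) + 149}\right) \left(-471\right) = \left(-410 + \sqrt{\left(27 + \frac{i \sqrt{17}}{5}\right) + 149}\right) \left(-471\right) = \left(-410 + \sqrt{176 + \frac{i \sqrt{17}}{5}}\right) \left(-471\right) = 193110 - 471 \sqrt{176 + \frac{i \sqrt{17}}{5}}$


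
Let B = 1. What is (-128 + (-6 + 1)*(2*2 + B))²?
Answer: 23409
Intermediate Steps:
(-128 + (-6 + 1)*(2*2 + B))² = (-128 + (-6 + 1)*(2*2 + 1))² = (-128 - 5*(4 + 1))² = (-128 - 5*5)² = (-128 - 25)² = (-153)² = 23409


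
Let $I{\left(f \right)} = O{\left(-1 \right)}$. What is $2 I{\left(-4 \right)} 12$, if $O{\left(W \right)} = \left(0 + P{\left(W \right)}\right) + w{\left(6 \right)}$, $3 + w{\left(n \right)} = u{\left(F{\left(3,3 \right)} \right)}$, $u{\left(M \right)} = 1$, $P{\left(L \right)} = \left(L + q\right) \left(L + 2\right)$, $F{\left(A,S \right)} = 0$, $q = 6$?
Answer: $72$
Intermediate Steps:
$P{\left(L \right)} = \left(2 + L\right) \left(6 + L\right)$ ($P{\left(L \right)} = \left(L + 6\right) \left(L + 2\right) = \left(6 + L\right) \left(2 + L\right) = \left(2 + L\right) \left(6 + L\right)$)
$w{\left(n \right)} = -2$ ($w{\left(n \right)} = -3 + 1 = -2$)
$O{\left(W \right)} = 10 + W^{2} + 8 W$ ($O{\left(W \right)} = \left(0 + \left(12 + W^{2} + 8 W\right)\right) - 2 = \left(12 + W^{2} + 8 W\right) - 2 = 10 + W^{2} + 8 W$)
$I{\left(f \right)} = 3$ ($I{\left(f \right)} = 10 + \left(-1\right)^{2} + 8 \left(-1\right) = 10 + 1 - 8 = 3$)
$2 I{\left(-4 \right)} 12 = 2 \cdot 3 \cdot 12 = 6 \cdot 12 = 72$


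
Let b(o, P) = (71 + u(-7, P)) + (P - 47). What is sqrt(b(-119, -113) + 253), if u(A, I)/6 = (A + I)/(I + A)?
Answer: sqrt(170) ≈ 13.038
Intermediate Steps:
u(A, I) = 6 (u(A, I) = 6*((A + I)/(I + A)) = 6*((A + I)/(A + I)) = 6*1 = 6)
b(o, P) = 30 + P (b(o, P) = (71 + 6) + (P - 47) = 77 + (-47 + P) = 30 + P)
sqrt(b(-119, -113) + 253) = sqrt((30 - 113) + 253) = sqrt(-83 + 253) = sqrt(170)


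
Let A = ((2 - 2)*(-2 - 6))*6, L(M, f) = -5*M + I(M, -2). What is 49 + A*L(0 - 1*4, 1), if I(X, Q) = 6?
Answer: 49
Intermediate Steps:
L(M, f) = 6 - 5*M (L(M, f) = -5*M + 6 = 6 - 5*M)
A = 0 (A = (0*(-8))*6 = 0*6 = 0)
49 + A*L(0 - 1*4, 1) = 49 + 0*(6 - 5*(0 - 1*4)) = 49 + 0*(6 - 5*(0 - 4)) = 49 + 0*(6 - 5*(-4)) = 49 + 0*(6 + 20) = 49 + 0*26 = 49 + 0 = 49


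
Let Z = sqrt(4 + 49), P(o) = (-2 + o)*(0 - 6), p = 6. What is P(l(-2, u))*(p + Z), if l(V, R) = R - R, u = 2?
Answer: 72 + 12*sqrt(53) ≈ 159.36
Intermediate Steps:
l(V, R) = 0
P(o) = 12 - 6*o (P(o) = (-2 + o)*(-6) = 12 - 6*o)
Z = sqrt(53) ≈ 7.2801
P(l(-2, u))*(p + Z) = (12 - 6*0)*(6 + sqrt(53)) = (12 + 0)*(6 + sqrt(53)) = 12*(6 + sqrt(53)) = 72 + 12*sqrt(53)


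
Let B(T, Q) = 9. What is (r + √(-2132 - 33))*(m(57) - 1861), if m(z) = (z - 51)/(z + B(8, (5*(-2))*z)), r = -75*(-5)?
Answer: -7676250/11 - 20470*I*√2165/11 ≈ -6.9784e+5 - 86587.0*I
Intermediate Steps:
r = 375
m(z) = (-51 + z)/(9 + z) (m(z) = (z - 51)/(z + 9) = (-51 + z)/(9 + z))
(r + √(-2132 - 33))*(m(57) - 1861) = (375 + √(-2132 - 33))*((-51 + 57)/(9 + 57) - 1861) = (375 + √(-2165))*(6/66 - 1861) = (375 + I*√2165)*((1/66)*6 - 1861) = (375 + I*√2165)*(1/11 - 1861) = (375 + I*√2165)*(-20470/11) = -7676250/11 - 20470*I*√2165/11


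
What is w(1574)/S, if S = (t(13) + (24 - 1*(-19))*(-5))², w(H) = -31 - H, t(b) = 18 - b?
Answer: -107/2940 ≈ -0.036395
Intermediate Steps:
S = 44100 (S = ((18 - 1*13) + (24 - 1*(-19))*(-5))² = ((18 - 13) + (24 + 19)*(-5))² = (5 + 43*(-5))² = (5 - 215)² = (-210)² = 44100)
w(1574)/S = (-31 - 1*1574)/44100 = (-31 - 1574)*(1/44100) = -1605*1/44100 = -107/2940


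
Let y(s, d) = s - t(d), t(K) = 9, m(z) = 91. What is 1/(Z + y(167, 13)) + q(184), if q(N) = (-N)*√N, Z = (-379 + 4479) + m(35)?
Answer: 1/4349 - 368*√46 ≈ -2495.9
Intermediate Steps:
Z = 4191 (Z = (-379 + 4479) + 91 = 4100 + 91 = 4191)
q(N) = -N^(3/2)
y(s, d) = -9 + s (y(s, d) = s - 1*9 = s - 9 = -9 + s)
1/(Z + y(167, 13)) + q(184) = 1/(4191 + (-9 + 167)) - 184^(3/2) = 1/(4191 + 158) - 368*√46 = 1/4349 - 368*√46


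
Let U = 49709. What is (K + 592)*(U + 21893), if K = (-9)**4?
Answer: 512169106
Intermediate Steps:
K = 6561
(K + 592)*(U + 21893) = (6561 + 592)*(49709 + 21893) = 7153*71602 = 512169106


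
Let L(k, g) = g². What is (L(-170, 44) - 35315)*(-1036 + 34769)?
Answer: -1125973807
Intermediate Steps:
(L(-170, 44) - 35315)*(-1036 + 34769) = (44² - 35315)*(-1036 + 34769) = (1936 - 35315)*33733 = -33379*33733 = -1125973807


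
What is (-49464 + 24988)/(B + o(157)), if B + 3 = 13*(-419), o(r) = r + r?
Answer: 6119/1284 ≈ 4.7656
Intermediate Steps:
o(r) = 2*r
B = -5450 (B = -3 + 13*(-419) = -3 - 5447 = -5450)
(-49464 + 24988)/(B + o(157)) = (-49464 + 24988)/(-5450 + 2*157) = -24476/(-5450 + 314) = -24476/(-5136) = -24476*(-1/5136) = 6119/1284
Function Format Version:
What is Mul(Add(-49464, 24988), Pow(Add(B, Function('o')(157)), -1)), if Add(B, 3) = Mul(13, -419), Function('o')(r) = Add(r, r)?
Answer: Rational(6119, 1284) ≈ 4.7656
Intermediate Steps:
Function('o')(r) = Mul(2, r)
B = -5450 (B = Add(-3, Mul(13, -419)) = Add(-3, -5447) = -5450)
Mul(Add(-49464, 24988), Pow(Add(B, Function('o')(157)), -1)) = Mul(Add(-49464, 24988), Pow(Add(-5450, Mul(2, 157)), -1)) = Mul(-24476, Pow(Add(-5450, 314), -1)) = Mul(-24476, Pow(-5136, -1)) = Mul(-24476, Rational(-1, 5136)) = Rational(6119, 1284)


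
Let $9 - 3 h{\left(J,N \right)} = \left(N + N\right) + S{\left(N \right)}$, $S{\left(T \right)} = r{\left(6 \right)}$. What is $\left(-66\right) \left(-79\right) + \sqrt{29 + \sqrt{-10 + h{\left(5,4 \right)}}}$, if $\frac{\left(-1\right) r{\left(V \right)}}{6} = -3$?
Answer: $5214 + \frac{\sqrt{261 + 3 i \sqrt{141}}}{3} \approx 5219.4 + 0.36665 i$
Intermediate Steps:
$r{\left(V \right)} = 18$ ($r{\left(V \right)} = \left(-6\right) \left(-3\right) = 18$)
$S{\left(T \right)} = 18$
$h{\left(J,N \right)} = -3 - \frac{2 N}{3}$ ($h{\left(J,N \right)} = 3 - \frac{\left(N + N\right) + 18}{3} = 3 - \frac{2 N + 18}{3} = 3 - \frac{18 + 2 N}{3} = 3 - \left(6 + \frac{2 N}{3}\right) = -3 - \frac{2 N}{3}$)
$\left(-66\right) \left(-79\right) + \sqrt{29 + \sqrt{-10 + h{\left(5,4 \right)}}} = \left(-66\right) \left(-79\right) + \sqrt{29 + \sqrt{-10 - \frac{17}{3}}} = 5214 + \sqrt{29 + \sqrt{-10 - \frac{17}{3}}} = 5214 + \sqrt{29 + \sqrt{- \frac{47}{3}}} = 5214 + \sqrt{29 + \frac{i \sqrt{141}}{3}}$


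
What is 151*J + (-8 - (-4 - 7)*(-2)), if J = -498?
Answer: -75228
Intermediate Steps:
151*J + (-8 - (-4 - 7)*(-2)) = 151*(-498) + (-8 - (-4 - 7)*(-2)) = -75198 + (-8 - (-11)*(-2)) = -75198 + (-8 - 1*22) = -75198 + (-8 - 22) = -75198 - 30 = -75228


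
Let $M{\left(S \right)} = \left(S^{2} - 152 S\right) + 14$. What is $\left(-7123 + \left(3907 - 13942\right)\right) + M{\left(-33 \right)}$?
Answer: $-11039$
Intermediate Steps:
$M{\left(S \right)} = 14 + S^{2} - 152 S$
$\left(-7123 + \left(3907 - 13942\right)\right) + M{\left(-33 \right)} = \left(-7123 + \left(3907 - 13942\right)\right) + \left(14 + \left(-33\right)^{2} - -5016\right) = \left(-7123 + \left(3907 - 13942\right)\right) + \left(14 + 1089 + 5016\right) = \left(-7123 - 10035\right) + 6119 = -17158 + 6119 = -11039$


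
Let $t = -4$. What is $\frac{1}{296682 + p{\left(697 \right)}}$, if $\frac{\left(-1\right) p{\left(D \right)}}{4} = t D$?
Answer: $\frac{1}{307834} \approx 3.2485 \cdot 10^{-6}$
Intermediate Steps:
$p{\left(D \right)} = 16 D$ ($p{\left(D \right)} = - 4 \left(- 4 D\right) = 16 D$)
$\frac{1}{296682 + p{\left(697 \right)}} = \frac{1}{296682 + 16 \cdot 697} = \frac{1}{296682 + 11152} = \frac{1}{307834}$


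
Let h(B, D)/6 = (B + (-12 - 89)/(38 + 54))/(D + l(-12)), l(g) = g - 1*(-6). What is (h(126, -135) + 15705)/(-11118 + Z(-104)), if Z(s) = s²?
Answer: -33942719/652924 ≈ -51.986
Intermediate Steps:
l(g) = 6 + g (l(g) = g + 6 = 6 + g)
h(B, D) = 6*(-101/92 + B)/(-6 + D) (h(B, D) = 6*((B + (-12 - 89)/(38 + 54))/(D + (6 - 12))) = 6*((B - 101/92)/(D - 6)) = 6*((B - 101*1/92)/(-6 + D)) = 6*((B - 101/92)/(-6 + D)) = 6*((-101/92 + B)/(-6 + D)) = 6*(-101/92 + B)/(-6 + D))
(h(126, -135) + 15705)/(-11118 + Z(-104)) = (3*(-101 + 92*126)/(46*(-6 - 135)) + 15705)/(-11118 + (-104)²) = ((3/46)*(-101 + 11592)/(-141) + 15705)/(-11118 + 10816) = ((3/46)*(-1/141)*11491 + 15705)/(-302) = (-11491/2162 + 15705)*(-1/302) = (33942719/2162)*(-1/302) = -33942719/652924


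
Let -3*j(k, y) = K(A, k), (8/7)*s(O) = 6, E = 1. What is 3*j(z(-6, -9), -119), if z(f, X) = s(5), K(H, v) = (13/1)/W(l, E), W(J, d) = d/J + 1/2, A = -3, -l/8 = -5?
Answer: -520/21 ≈ -24.762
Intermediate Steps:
l = 40 (l = -8*(-5) = 40)
s(O) = 21/4 (s(O) = (7/8)*6 = 21/4)
W(J, d) = ½ + d/J (W(J, d) = d/J + 1*(½) = d/J + ½ = ½ + d/J)
K(H, v) = 520/21 (K(H, v) = (13/1)/(((1 + (½)*40)/40)) = (13*1)/(((1 + 20)/40)) = 13/(((1/40)*21)) = 13/(21/40) = 13*(40/21) = 520/21)
z(f, X) = 21/4
j(k, y) = -520/63 (j(k, y) = -⅓*520/21 = -520/63)
3*j(z(-6, -9), -119) = 3*(-520/63) = -520/21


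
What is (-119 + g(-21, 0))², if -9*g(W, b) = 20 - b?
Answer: 1190281/81 ≈ 14695.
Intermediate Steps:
g(W, b) = -20/9 + b/9 (g(W, b) = -(20 - b)/9 = -20/9 + b/9)
(-119 + g(-21, 0))² = (-119 + (-20/9 + (⅑)*0))² = (-119 + (-20/9 + 0))² = (-119 - 20/9)² = (-1091/9)² = 1190281/81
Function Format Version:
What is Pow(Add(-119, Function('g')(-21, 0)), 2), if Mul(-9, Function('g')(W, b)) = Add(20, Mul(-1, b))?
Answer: Rational(1190281, 81) ≈ 14695.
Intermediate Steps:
Function('g')(W, b) = Add(Rational(-20, 9), Mul(Rational(1, 9), b)) (Function('g')(W, b) = Mul(Rational(-1, 9), Add(20, Mul(-1, b))) = Add(Rational(-20, 9), Mul(Rational(1, 9), b)))
Pow(Add(-119, Function('g')(-21, 0)), 2) = Pow(Add(-119, Add(Rational(-20, 9), Mul(Rational(1, 9), 0))), 2) = Pow(Add(-119, Add(Rational(-20, 9), 0)), 2) = Pow(Add(-119, Rational(-20, 9)), 2) = Pow(Rational(-1091, 9), 2) = Rational(1190281, 81)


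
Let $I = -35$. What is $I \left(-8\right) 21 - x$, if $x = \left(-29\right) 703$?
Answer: $26267$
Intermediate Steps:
$x = -20387$
$I \left(-8\right) 21 - x = \left(-35\right) \left(-8\right) 21 - -20387 = 280 \cdot 21 + 20387 = 5880 + 20387 = 26267$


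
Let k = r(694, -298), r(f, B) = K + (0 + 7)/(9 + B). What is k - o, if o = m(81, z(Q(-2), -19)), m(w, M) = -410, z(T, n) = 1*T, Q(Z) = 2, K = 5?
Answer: 119928/289 ≈ 414.98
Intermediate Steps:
z(T, n) = T
r(f, B) = 5 + 7/(9 + B) (r(f, B) = 5 + (0 + 7)/(9 + B) = 5 + 7/(9 + B))
k = 1438/289 (k = (52 + 5*(-298))/(9 - 298) = (52 - 1490)/(-289) = -1/289*(-1438) = 1438/289 ≈ 4.9758)
o = -410
k - o = 1438/289 - 1*(-410) = 1438/289 + 410 = 119928/289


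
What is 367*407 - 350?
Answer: 149019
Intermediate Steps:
367*407 - 350 = 149369 - 350 = 149019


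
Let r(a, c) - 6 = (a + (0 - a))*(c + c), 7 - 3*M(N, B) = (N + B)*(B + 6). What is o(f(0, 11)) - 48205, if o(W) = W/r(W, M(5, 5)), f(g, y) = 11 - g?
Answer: -289219/6 ≈ -48203.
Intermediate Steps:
M(N, B) = 7/3 - (6 + B)*(B + N)/3 (M(N, B) = 7/3 - (N + B)*(B + 6)/3 = 7/3 - (B + N)*(6 + B)/3 = 7/3 - (6 + B)*(B + N)/3)
r(a, c) = 6 (r(a, c) = 6 + (a + (0 - a))*(c + c) = 6 + (a - a)*(2*c) = 6 + 0*(2*c) = 6 + 0 = 6)
o(W) = W/6
o(f(0, 11)) - 48205 = (11 - 1*0)/6 - 48205 = (11 + 0)/6 - 48205 = (⅙)*11 - 48205 = 11/6 - 48205 = -289219/6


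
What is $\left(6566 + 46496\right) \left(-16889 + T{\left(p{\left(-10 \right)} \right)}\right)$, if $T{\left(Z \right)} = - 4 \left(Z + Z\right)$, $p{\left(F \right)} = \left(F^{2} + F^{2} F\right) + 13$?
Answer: $-519636166$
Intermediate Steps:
$p{\left(F \right)} = 13 + F^{2} + F^{3}$ ($p{\left(F \right)} = \left(F^{2} + F^{3}\right) + 13 = 13 + F^{2} + F^{3}$)
$T{\left(Z \right)} = - 8 Z$ ($T{\left(Z \right)} = - 4 \cdot 2 Z = - 8 Z$)
$\left(6566 + 46496\right) \left(-16889 + T{\left(p{\left(-10 \right)} \right)}\right) = \left(6566 + 46496\right) \left(-16889 - 8 \left(13 + \left(-10\right)^{2} + \left(-10\right)^{3}\right)\right) = 53062 \left(-16889 - 8 \left(13 + 100 - 1000\right)\right) = 53062 \left(-16889 - -7096\right) = 53062 \left(-16889 + 7096\right) = 53062 \left(-9793\right) = -519636166$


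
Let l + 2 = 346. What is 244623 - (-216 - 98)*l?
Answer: 352639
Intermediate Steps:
l = 344 (l = -2 + 346 = 344)
244623 - (-216 - 98)*l = 244623 - (-216 - 98)*344 = 244623 - (-314)*344 = 244623 - 1*(-108016) = 244623 + 108016 = 352639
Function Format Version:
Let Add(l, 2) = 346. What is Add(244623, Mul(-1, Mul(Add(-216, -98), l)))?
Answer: 352639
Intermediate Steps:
l = 344 (l = Add(-2, 346) = 344)
Add(244623, Mul(-1, Mul(Add(-216, -98), l))) = Add(244623, Mul(-1, Mul(Add(-216, -98), 344))) = Add(244623, Mul(-1, Mul(-314, 344))) = Add(244623, Mul(-1, -108016)) = Add(244623, 108016) = 352639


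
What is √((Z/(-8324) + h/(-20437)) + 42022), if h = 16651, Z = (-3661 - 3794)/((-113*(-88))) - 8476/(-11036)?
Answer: √57210057000890990088785266823979530/1166815101275912 ≈ 204.99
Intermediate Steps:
Z = 502991/27435496 (Z = -7455/9944 - 8476*(-1/11036) = -7455*1/9944 + 2119/2759 = -7455/9944 + 2119/2759 = 502991/27435496 ≈ 0.018334)
√((Z/(-8324) + h/(-20437)) + 42022) = √(((502991/27435496)/(-8324) + 16651/(-20437)) + 42022) = √(((502991/27435496)*(-1/8324) + 16651*(-1/20437)) + 42022) = √((-502991/228373068704 - 16651/20437) + 42022) = √(-3802650246617371/4667260405103648 + 42022) = √(196123814093018878885/4667260405103648) = √57210057000890990088785266823979530/1166815101275912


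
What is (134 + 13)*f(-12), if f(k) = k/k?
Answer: 147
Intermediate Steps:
f(k) = 1
(134 + 13)*f(-12) = (134 + 13)*1 = 147*1 = 147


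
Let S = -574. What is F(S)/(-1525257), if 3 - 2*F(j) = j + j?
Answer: -1151/3050514 ≈ -0.00037731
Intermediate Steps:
F(j) = 3/2 - j (F(j) = 3/2 - (j + j)/2 = 3/2 - j)
F(S)/(-1525257) = (3/2 - 1*(-574))/(-1525257) = (3/2 + 574)*(-1/1525257) = (1151/2)*(-1/1525257) = -1151/3050514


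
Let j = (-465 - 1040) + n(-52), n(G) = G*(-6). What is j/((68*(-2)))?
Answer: 1193/136 ≈ 8.7721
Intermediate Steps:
n(G) = -6*G
j = -1193 (j = (-465 - 1040) - 6*(-52) = -1505 + 312 = -1193)
j/((68*(-2))) = -1193/(68*(-2)) = -1193/(-136) = -1193*(-1/136) = 1193/136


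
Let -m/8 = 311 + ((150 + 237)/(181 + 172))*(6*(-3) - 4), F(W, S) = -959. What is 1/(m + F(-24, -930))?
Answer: -353/1148679 ≈ -0.00030731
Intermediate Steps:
m = -810152/353 (m = -8*(311 + ((150 + 237)/(181 + 172))*(6*(-3) - 4)) = -8*(311 + (387/353)*(-18 - 4)) = -8*(311 + (387*(1/353))*(-22)) = -8*(311 + (387/353)*(-22)) = -8*(311 - 8514/353) = -8*101269/353 = -810152/353 ≈ -2295.0)
1/(m + F(-24, -930)) = 1/(-810152/353 - 959) = 1/(-1148679/353) = -353/1148679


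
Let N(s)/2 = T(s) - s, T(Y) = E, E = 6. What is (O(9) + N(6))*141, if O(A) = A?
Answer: 1269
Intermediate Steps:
T(Y) = 6
N(s) = 12 - 2*s (N(s) = 2*(6 - s) = 12 - 2*s)
(O(9) + N(6))*141 = (9 + (12 - 2*6))*141 = (9 + (12 - 12))*141 = (9 + 0)*141 = 9*141 = 1269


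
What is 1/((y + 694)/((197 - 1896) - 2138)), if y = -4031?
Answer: 3837/3337 ≈ 1.1498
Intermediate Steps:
1/((y + 694)/((197 - 1896) - 2138)) = 1/((-4031 + 694)/((197 - 1896) - 2138)) = 1/(-3337/(-1699 - 2138)) = 1/(-3337/(-3837)) = 1/(-3337*(-1/3837)) = 1/(3337/3837) = 3837/3337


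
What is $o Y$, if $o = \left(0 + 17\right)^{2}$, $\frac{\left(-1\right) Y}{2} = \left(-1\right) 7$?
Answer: $4046$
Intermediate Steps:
$Y = 14$ ($Y = - 2 \left(\left(-1\right) 7\right) = \left(-2\right) \left(-7\right) = 14$)
$o = 289$ ($o = 17^{2} = 289$)
$o Y = 289 \cdot 14 = 4046$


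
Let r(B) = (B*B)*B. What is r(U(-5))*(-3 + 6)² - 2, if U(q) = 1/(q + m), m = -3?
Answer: -1033/512 ≈ -2.0176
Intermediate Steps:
U(q) = 1/(-3 + q) (U(q) = 1/(q - 3) = 1/(-3 + q))
r(B) = B³ (r(B) = B²*B = B³)
r(U(-5))*(-3 + 6)² - 2 = (1/(-3 - 5))³*(-3 + 6)² - 2 = (1/(-8))³*3² - 2 = (-⅛)³*9 - 2 = -1/512*9 - 2 = -9/512 - 2 = -1033/512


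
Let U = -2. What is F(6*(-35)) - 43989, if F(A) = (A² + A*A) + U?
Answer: 44209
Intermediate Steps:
F(A) = -2 + 2*A² (F(A) = (A² + A*A) - 2 = (A² + A²) - 2 = 2*A² - 2 = -2 + 2*A²)
F(6*(-35)) - 43989 = (-2 + 2*(6*(-35))²) - 43989 = (-2 + 2*(-210)²) - 43989 = (-2 + 2*44100) - 43989 = (-2 + 88200) - 43989 = 88198 - 43989 = 44209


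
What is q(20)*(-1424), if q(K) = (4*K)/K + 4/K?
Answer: -29904/5 ≈ -5980.8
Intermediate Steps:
q(K) = 4 + 4/K
q(20)*(-1424) = (4 + 4/20)*(-1424) = (4 + 4*(1/20))*(-1424) = (4 + 1/5)*(-1424) = (21/5)*(-1424) = -29904/5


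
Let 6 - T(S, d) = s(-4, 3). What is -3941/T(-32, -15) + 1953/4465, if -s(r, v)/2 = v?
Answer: -17573129/53580 ≈ -327.98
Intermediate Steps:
s(r, v) = -2*v
T(S, d) = 12 (T(S, d) = 6 - (-2)*3 = 6 - 1*(-6) = 6 + 6 = 12)
-3941/T(-32, -15) + 1953/4465 = -3941/12 + 1953/4465 = -17573129/53580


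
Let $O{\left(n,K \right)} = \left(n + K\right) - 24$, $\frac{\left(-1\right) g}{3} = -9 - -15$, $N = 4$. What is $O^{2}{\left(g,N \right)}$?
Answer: $1444$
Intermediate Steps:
$g = -18$ ($g = - 3 \left(-9 - -15\right) = - 3 \left(-9 + 15\right) = \left(-3\right) 6 = -18$)
$O{\left(n,K \right)} = -24 + K + n$ ($O{\left(n,K \right)} = \left(K + n\right) - 24 = -24 + K + n$)
$O^{2}{\left(g,N \right)} = \left(-24 + 4 - 18\right)^{2} = \left(-38\right)^{2} = 1444$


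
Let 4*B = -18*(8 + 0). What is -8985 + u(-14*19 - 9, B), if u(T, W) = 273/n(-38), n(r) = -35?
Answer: -44964/5 ≈ -8992.8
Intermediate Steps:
B = -36 (B = (-18*(8 + 0))/4 = (-18*8)/4 = (1/4)*(-144) = -36)
u(T, W) = -39/5 (u(T, W) = 273/(-35) = 273*(-1/35) = -39/5)
-8985 + u(-14*19 - 9, B) = -8985 - 39/5 = -44964/5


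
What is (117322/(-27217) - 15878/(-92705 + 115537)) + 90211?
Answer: 28027838712677/310709272 ≈ 90206.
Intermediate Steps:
(117322/(-27217) - 15878/(-92705 + 115537)) + 90211 = (117322*(-1/27217) - 15878/22832) + 90211 = (-117322/27217 - 15878*1/22832) + 90211 = (-117322/27217 - 7939/11416) + 90211 = -1555423715/310709272 + 90211 = 28027838712677/310709272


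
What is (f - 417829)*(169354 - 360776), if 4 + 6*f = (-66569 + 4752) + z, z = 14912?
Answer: 244434695813/3 ≈ 8.1478e+10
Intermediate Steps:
f = -46909/6 (f = -⅔ + ((-66569 + 4752) + 14912)/6 = -⅔ + (-61817 + 14912)/6 = -⅔ + (⅙)*(-46905) = -⅔ - 15635/2 = -46909/6 ≈ -7818.2)
(f - 417829)*(169354 - 360776) = (-46909/6 - 417829)*(169354 - 360776) = -2553883/6*(-191422) = 244434695813/3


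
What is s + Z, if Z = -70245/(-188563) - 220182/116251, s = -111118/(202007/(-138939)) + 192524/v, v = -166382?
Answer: 28152883583431892381433697/368379912416739106481 ≈ 76424.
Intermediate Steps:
s = 1284335107114348/16805164337 (s = -111118/(202007/(-138939)) + 192524/(-166382) = -111118/(202007*(-1/138939)) + 192524*(-1/166382) = -111118/(-202007/138939) - 96262/83191 = -111118*(-138939/202007) - 96262/83191 = 15438623802/202007 - 96262/83191 = 1284335107114348/16805164337 ≈ 76425.)
Z = -33352126971/21920637313 (Z = -70245*(-1/188563) - 220182*1/116251 = 70245/188563 - 220182/116251 = -33352126971/21920637313 ≈ -1.5215)
s + Z = 1284335107114348/16805164337 - 33352126971/21920637313 = 28152883583431892381433697/368379912416739106481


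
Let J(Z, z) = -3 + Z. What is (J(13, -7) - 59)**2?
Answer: 2401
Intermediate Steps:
(J(13, -7) - 59)**2 = ((-3 + 13) - 59)**2 = (10 - 59)**2 = (-49)**2 = 2401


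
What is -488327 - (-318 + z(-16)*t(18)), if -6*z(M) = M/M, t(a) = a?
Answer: -488006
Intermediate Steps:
z(M) = -⅙ (z(M) = -M/(6*M) = -⅙*1 = -⅙)
-488327 - (-318 + z(-16)*t(18)) = -488327 - (-318 - ⅙*18) = -488327 - (-318 - 3) = -488327 - 1*(-321) = -488327 + 321 = -488006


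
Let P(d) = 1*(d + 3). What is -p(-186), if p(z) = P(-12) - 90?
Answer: 99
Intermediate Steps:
P(d) = 3 + d (P(d) = 1*(3 + d) = 3 + d)
p(z) = -99 (p(z) = (3 - 12) - 90 = -9 - 90 = -99)
-p(-186) = -1*(-99) = 99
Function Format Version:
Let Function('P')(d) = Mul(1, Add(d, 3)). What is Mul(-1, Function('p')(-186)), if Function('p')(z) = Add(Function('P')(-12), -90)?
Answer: 99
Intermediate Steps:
Function('P')(d) = Add(3, d) (Function('P')(d) = Mul(1, Add(3, d)) = Add(3, d))
Function('p')(z) = -99 (Function('p')(z) = Add(Add(3, -12), -90) = Add(-9, -90) = -99)
Mul(-1, Function('p')(-186)) = Mul(-1, -99) = 99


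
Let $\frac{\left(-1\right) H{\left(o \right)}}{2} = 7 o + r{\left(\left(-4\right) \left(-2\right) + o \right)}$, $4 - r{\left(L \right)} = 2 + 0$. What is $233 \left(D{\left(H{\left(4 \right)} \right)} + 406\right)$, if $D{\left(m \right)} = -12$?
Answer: $91802$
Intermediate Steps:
$r{\left(L \right)} = 2$ ($r{\left(L \right)} = 4 - \left(2 + 0\right) = 4 - 2 = 2$)
$H{\left(o \right)} = -4 - 14 o$ ($H{\left(o \right)} = - 2 \left(7 o + 2\right) = - 2 \left(2 + 7 o\right) = -4 - 14 o$)
$233 \left(D{\left(H{\left(4 \right)} \right)} + 406\right) = 233 \left(-12 + 406\right) = 233 \cdot 394 = 91802$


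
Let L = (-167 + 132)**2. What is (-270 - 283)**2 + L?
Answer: 307034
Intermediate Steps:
L = 1225 (L = (-35)**2 = 1225)
(-270 - 283)**2 + L = (-270 - 283)**2 + 1225 = (-553)**2 + 1225 = 305809 + 1225 = 307034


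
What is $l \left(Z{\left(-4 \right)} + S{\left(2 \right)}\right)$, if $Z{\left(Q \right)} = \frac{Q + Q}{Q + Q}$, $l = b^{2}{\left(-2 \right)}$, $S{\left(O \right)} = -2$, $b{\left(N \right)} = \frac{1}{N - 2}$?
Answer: $- \frac{1}{16} \approx -0.0625$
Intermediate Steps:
$b{\left(N \right)} = \frac{1}{-2 + N}$
$l = \frac{1}{16}$ ($l = \left(\frac{1}{-2 - 2}\right)^{2} = \left(\frac{1}{-4}\right)^{2} = \left(- \frac{1}{4}\right)^{2} = \frac{1}{16} \approx 0.0625$)
$Z{\left(Q \right)} = 1$ ($Z{\left(Q \right)} = \frac{2 Q}{2 Q} = 2 Q \frac{1}{2 Q} = 1$)
$l \left(Z{\left(-4 \right)} + S{\left(2 \right)}\right) = \frac{1 - 2}{16} = \frac{1}{16} \left(-1\right) = - \frac{1}{16}$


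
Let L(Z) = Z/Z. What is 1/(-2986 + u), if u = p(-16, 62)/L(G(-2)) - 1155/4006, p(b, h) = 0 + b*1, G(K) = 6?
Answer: -4006/12027167 ≈ -0.00033308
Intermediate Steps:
p(b, h) = b (p(b, h) = 0 + b = b)
L(Z) = 1
u = -65251/4006 (u = -16/1 - 1155/4006 = -16*1 - 1155*1/4006 = -16 - 1155/4006 = -65251/4006 ≈ -16.288)
1/(-2986 + u) = 1/(-2986 - 65251/4006) = 1/(-12027167/4006) = -4006/12027167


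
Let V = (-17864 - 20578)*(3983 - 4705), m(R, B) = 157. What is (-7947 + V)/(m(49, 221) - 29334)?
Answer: -27747177/29177 ≈ -951.00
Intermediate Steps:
V = 27755124 (V = -38442*(-722) = 27755124)
(-7947 + V)/(m(49, 221) - 29334) = (-7947 + 27755124)/(157 - 29334) = 27747177/(-29177) = 27747177*(-1/29177) = -27747177/29177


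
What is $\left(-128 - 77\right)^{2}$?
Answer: $42025$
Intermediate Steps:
$\left(-128 - 77\right)^{2} = \left(-205\right)^{2} = 42025$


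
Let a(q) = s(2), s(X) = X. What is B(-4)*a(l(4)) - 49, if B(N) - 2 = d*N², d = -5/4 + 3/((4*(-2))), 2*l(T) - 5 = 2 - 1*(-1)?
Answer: -97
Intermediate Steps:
l(T) = 4 (l(T) = 5/2 + (2 - 1*(-1))/2 = 5/2 + (2 + 1)/2 = 5/2 + (½)*3 = 5/2 + 3/2 = 4)
a(q) = 2
d = -13/8 (d = -5*¼ + 3/(-8) = -5/4 + 3*(-⅛) = -5/4 - 3/8 = -13/8 ≈ -1.6250)
B(N) = 2 - 13*N²/8
B(-4)*a(l(4)) - 49 = (2 - 13/8*(-4)²)*2 - 49 = (2 - 13/8*16)*2 - 49 = (2 - 26)*2 - 49 = -24*2 - 49 = -48 - 49 = -97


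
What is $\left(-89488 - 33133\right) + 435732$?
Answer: $313111$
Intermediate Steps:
$\left(-89488 - 33133\right) + 435732 = -122621 + 435732 = 313111$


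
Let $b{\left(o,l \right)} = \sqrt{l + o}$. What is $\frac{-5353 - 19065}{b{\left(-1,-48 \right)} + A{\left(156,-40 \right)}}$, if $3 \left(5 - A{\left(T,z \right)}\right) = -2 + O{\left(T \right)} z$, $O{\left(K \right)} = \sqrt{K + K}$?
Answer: $- \frac{73254}{17 + 21 i + 80 \sqrt{78}} \approx -101.16 + 2.936 i$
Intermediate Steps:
$O{\left(K \right)} = \sqrt{2} \sqrt{K}$ ($O{\left(K \right)} = \sqrt{2 K} = \sqrt{2} \sqrt{K}$)
$A{\left(T,z \right)} = \frac{17}{3} - \frac{z \sqrt{2} \sqrt{T}}{3}$ ($A{\left(T,z \right)} = 5 - \frac{-2 + \sqrt{2} \sqrt{T} z}{3} = 5 - \frac{-2 + z \sqrt{2} \sqrt{T}}{3} = 5 - \left(- \frac{2}{3} + \frac{z \sqrt{2} \sqrt{T}}{3}\right) = \frac{17}{3} - \frac{z \sqrt{2} \sqrt{T}}{3}$)
$\frac{-5353 - 19065}{b{\left(-1,-48 \right)} + A{\left(156,-40 \right)}} = \frac{-5353 - 19065}{\sqrt{-48 - 1} - \left(- \frac{17}{3} - \frac{40 \sqrt{2} \sqrt{156}}{3}\right)} = - \frac{24418}{\sqrt{-49} - \left(- \frac{17}{3} - \frac{40 \sqrt{2} \cdot 2 \sqrt{39}}{3}\right)} = - \frac{24418}{7 i + \left(\frac{17}{3} + \frac{80 \sqrt{78}}{3}\right)} = - \frac{24418}{\frac{17}{3} + 7 i + \frac{80 \sqrt{78}}{3}}$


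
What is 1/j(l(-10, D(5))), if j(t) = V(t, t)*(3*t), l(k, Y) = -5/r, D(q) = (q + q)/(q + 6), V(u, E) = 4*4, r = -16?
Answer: 1/15 ≈ 0.066667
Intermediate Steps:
V(u, E) = 16
D(q) = 2*q/(6 + q) (D(q) = (2*q)/(6 + q) = 2*q/(6 + q))
l(k, Y) = 5/16 (l(k, Y) = -5/(-16) = -5*(-1/16) = 5/16)
j(t) = 48*t (j(t) = 16*(3*t) = 48*t)
1/j(l(-10, D(5))) = 1/(48*(5/16)) = 1/15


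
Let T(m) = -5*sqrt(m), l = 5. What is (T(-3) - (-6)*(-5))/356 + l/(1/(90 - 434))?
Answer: -306175/178 - 5*I*sqrt(3)/356 ≈ -1720.1 - 0.024327*I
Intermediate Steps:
(T(-3) - (-6)*(-5))/356 + l/(1/(90 - 434)) = (-5*I*sqrt(3) - (-6)*(-5))/356 + 5/(1/(90 - 434)) = (-5*I*sqrt(3) - 6*5)*(1/356) + 5/(1/(-344)) = (-5*I*sqrt(3) - 30)*(1/356) + 5/(-1/344) = (-30 - 5*I*sqrt(3))*(1/356) + 5*(-344) = (-15/178 - 5*I*sqrt(3)/356) - 1720 = -306175/178 - 5*I*sqrt(3)/356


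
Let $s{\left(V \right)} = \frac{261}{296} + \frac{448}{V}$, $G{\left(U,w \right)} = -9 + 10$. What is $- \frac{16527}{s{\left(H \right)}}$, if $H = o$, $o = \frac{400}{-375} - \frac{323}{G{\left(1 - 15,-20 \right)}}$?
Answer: $\frac{7926657704}{240133} \approx 33009.0$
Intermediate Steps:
$G{\left(U,w \right)} = 1$
$o = - \frac{4861}{15}$ ($o = \frac{400}{-375} - \frac{323}{1} = 400 \left(- \frac{1}{375}\right) - 323 = - \frac{16}{15} - 323 = - \frac{4861}{15} \approx -324.07$)
$H = - \frac{4861}{15} \approx -324.07$
$s{\left(V \right)} = \frac{261}{296} + \frac{448}{V}$ ($s{\left(V \right)} = 261 \cdot \frac{1}{296} + \frac{448}{V} = \frac{261}{296} + \frac{448}{V}$)
$- \frac{16527}{s{\left(H \right)}} = - \frac{16527}{\frac{261}{296} + \frac{448}{- \frac{4861}{15}}} = - \frac{16527}{\frac{261}{296} + 448 \left(- \frac{15}{4861}\right)} = - \frac{16527}{\frac{261}{296} - \frac{6720}{4861}} = - \frac{16527}{- \frac{720399}{1438856}} = \left(-16527\right) \left(- \frac{1438856}{720399}\right) = \frac{7926657704}{240133}$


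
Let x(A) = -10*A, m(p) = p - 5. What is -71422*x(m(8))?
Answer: 2142660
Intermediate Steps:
m(p) = -5 + p
-71422*x(m(8)) = -71422*(-10*(-5 + 8)) = -71422*(-10*3) = -71422/(1/(-30)) = -71422/(-1/30) = -71422*(-30) = 2142660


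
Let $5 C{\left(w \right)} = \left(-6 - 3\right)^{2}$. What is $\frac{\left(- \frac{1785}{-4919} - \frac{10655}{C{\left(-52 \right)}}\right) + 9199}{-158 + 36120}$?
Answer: $\frac{3403325221}{14328663318} \approx 0.23752$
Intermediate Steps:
$C{\left(w \right)} = \frac{81}{5}$ ($C{\left(w \right)} = \frac{\left(-6 - 3\right)^{2}}{5} = \frac{\left(-9\right)^{2}}{5} = \frac{1}{5} \cdot 81 = \frac{81}{5}$)
$\frac{\left(- \frac{1785}{-4919} - \frac{10655}{C{\left(-52 \right)}}\right) + 9199}{-158 + 36120} = \frac{\left(- \frac{1785}{-4919} - \frac{10655}{\frac{81}{5}}\right) + 9199}{-158 + 36120} = \frac{\left(\left(-1785\right) \left(- \frac{1}{4919}\right) - \frac{53275}{81}\right) + 9199}{35962} = \left(\left(\frac{1785}{4919} - \frac{53275}{81}\right) + 9199\right) \frac{1}{35962} = \left(- \frac{261915140}{398439} + 9199\right) \frac{1}{35962} = \frac{3403325221}{398439} \cdot \frac{1}{35962} = \frac{3403325221}{14328663318}$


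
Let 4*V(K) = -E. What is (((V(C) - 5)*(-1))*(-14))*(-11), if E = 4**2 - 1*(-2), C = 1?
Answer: 1463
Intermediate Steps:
E = 18 (E = 16 + 2 = 18)
V(K) = -9/2 (V(K) = (-1*18)/4 = (1/4)*(-18) = -9/2)
(((V(C) - 5)*(-1))*(-14))*(-11) = (((-9/2 - 5)*(-1))*(-14))*(-11) = (-19/2*(-1)*(-14))*(-11) = ((19/2)*(-14))*(-11) = -133*(-11) = 1463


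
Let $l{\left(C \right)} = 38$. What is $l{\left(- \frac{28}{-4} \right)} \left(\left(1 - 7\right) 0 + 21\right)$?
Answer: $798$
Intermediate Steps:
$l{\left(- \frac{28}{-4} \right)} \left(\left(1 - 7\right) 0 + 21\right) = 38 \left(\left(1 - 7\right) 0 + 21\right) = 38 \left(\left(-6\right) 0 + 21\right) = 38 \left(0 + 21\right) = 38 \cdot 21 = 798$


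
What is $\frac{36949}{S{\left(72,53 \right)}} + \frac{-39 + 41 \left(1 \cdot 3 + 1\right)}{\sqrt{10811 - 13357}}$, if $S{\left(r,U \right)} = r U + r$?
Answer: $\frac{36949}{3888} - \frac{125 i \sqrt{2546}}{2546} \approx 9.5033 - 2.4773 i$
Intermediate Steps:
$S{\left(r,U \right)} = r + U r$ ($S{\left(r,U \right)} = U r + r = r + U r$)
$\frac{36949}{S{\left(72,53 \right)}} + \frac{-39 + 41 \left(1 \cdot 3 + 1\right)}{\sqrt{10811 - 13357}} = \frac{36949}{72 \left(1 + 53\right)} + \frac{-39 + 41 \left(1 \cdot 3 + 1\right)}{\sqrt{10811 - 13357}} = \frac{36949}{72 \cdot 54} + \frac{-39 + 41 \left(3 + 1\right)}{\sqrt{-2546}} = \frac{36949}{3888} + \frac{-39 + 41 \cdot 4}{i \sqrt{2546}} = 36949 \cdot \frac{1}{3888} + \left(-39 + 164\right) \left(- \frac{i \sqrt{2546}}{2546}\right) = \frac{36949}{3888} + 125 \left(- \frac{i \sqrt{2546}}{2546}\right) = \frac{36949}{3888} - \frac{125 i \sqrt{2546}}{2546}$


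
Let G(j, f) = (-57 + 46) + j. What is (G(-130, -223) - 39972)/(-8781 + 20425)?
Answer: -40113/11644 ≈ -3.4450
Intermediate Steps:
G(j, f) = -11 + j
(G(-130, -223) - 39972)/(-8781 + 20425) = ((-11 - 130) - 39972)/(-8781 + 20425) = (-141 - 39972)/11644 = -40113*1/11644 = -40113/11644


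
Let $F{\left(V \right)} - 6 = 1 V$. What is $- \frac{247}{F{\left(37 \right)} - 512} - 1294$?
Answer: $- \frac{606639}{469} \approx -1293.5$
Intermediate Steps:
$F{\left(V \right)} = 6 + V$ ($F{\left(V \right)} = 6 + 1 V = 6 + V$)
$- \frac{247}{F{\left(37 \right)} - 512} - 1294 = - \frac{247}{\left(6 + 37\right) - 512} - 1294 = - \frac{247}{43 - 512} - 1294 = - \frac{247}{-469} - 1294 = \left(-247\right) \left(- \frac{1}{469}\right) - 1294 = \frac{247}{469} - 1294 = - \frac{606639}{469}$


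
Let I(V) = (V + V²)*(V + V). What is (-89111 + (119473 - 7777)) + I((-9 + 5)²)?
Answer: 31289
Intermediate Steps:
I(V) = 2*V*(V + V²) (I(V) = (V + V²)*(2*V) = 2*V*(V + V²))
(-89111 + (119473 - 7777)) + I((-9 + 5)²) = (-89111 + (119473 - 7777)) + 2*((-9 + 5)²)²*(1 + (-9 + 5)²) = (-89111 + 111696) + 2*((-4)²)²*(1 + (-4)²) = 22585 + 2*16²*(1 + 16) = 22585 + 2*256*17 = 22585 + 8704 = 31289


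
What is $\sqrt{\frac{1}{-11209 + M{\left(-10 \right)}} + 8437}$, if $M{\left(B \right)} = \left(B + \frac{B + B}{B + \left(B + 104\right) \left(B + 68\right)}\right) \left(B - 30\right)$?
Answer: $\frac{62 \sqrt{1898545323969607}}{29410889} \approx 91.853$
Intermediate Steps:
$M{\left(B \right)} = \left(-30 + B\right) \left(B + \frac{2 B}{B + \left(68 + B\right) \left(104 + B\right)}\right)$ ($M{\left(B \right)} = \left(B + \frac{2 B}{B + \left(104 + B\right) \left(68 + B\right)}\right) \left(-30 + B\right) = \left(B + \frac{2 B}{B + \left(68 + B\right) \left(104 + B\right)}\right) \left(-30 + B\right) = \left(-30 + B\right) \left(B + \frac{2 B}{B + \left(68 + B\right) \left(104 + B\right)}\right)$)
$\sqrt{\frac{1}{-11209 + M{\left(-10 \right)}} + 8437} = \sqrt{\frac{1}{-11209 - \frac{10 \left(-212220 + \left(-10\right)^{3} + 143 \left(-10\right)^{2} + 1884 \left(-10\right)\right)}{7072 + \left(-10\right)^{2} + 173 \left(-10\right)}} + 8437} = \sqrt{\frac{1}{-11209 - \frac{10 \left(-212220 - 1000 + 143 \cdot 100 - 18840\right)}{7072 + 100 - 1730}} + 8437} = \sqrt{\frac{1}{-11209 - \frac{10 \left(-212220 - 1000 + 14300 - 18840\right)}{5442}} + 8437} = \sqrt{\frac{1}{-11209 - \frac{5}{2721} \left(-217760\right)} + 8437} = \sqrt{\frac{1}{-11209 + \frac{1088800}{2721}} + 8437} = \sqrt{\frac{1}{- \frac{29410889}{2721}} + 8437} = \sqrt{- \frac{2721}{29410889} + 8437} = \sqrt{\frac{248139667772}{29410889}} = \frac{62 \sqrt{1898545323969607}}{29410889}$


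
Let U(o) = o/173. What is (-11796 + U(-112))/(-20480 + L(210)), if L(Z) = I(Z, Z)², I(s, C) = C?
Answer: -102041/204313 ≈ -0.49943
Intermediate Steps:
U(o) = o/173 (U(o) = o*(1/173) = o/173)
L(Z) = Z²
(-11796 + U(-112))/(-20480 + L(210)) = (-11796 + (1/173)*(-112))/(-20480 + 210²) = (-11796 - 112/173)/(-20480 + 44100) = -2040820/173/23620 = -2040820/173*1/23620 = -102041/204313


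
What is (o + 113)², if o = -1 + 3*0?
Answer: 12544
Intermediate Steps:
o = -1 (o = -1 + 0 = -1)
(o + 113)² = (-1 + 113)² = 112² = 12544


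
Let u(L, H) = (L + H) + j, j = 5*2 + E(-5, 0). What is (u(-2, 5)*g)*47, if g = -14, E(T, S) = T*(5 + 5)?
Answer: 24346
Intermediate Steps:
E(T, S) = 10*T (E(T, S) = T*10 = 10*T)
j = -40 (j = 5*2 + 10*(-5) = 10 - 50 = -40)
u(L, H) = -40 + H + L (u(L, H) = (L + H) - 40 = (H + L) - 40 = -40 + H + L)
(u(-2, 5)*g)*47 = ((-40 + 5 - 2)*(-14))*47 = -37*(-14)*47 = 518*47 = 24346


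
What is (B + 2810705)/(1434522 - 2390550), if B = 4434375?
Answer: -1811270/239007 ≈ -7.5783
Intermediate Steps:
(B + 2810705)/(1434522 - 2390550) = (4434375 + 2810705)/(1434522 - 2390550) = 7245080/(-956028) = 7245080*(-1/956028) = -1811270/239007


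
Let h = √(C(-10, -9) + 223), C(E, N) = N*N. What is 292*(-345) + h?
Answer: -100740 + 4*√19 ≈ -1.0072e+5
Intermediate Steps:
C(E, N) = N²
h = 4*√19 (h = √((-9)² + 223) = √(81 + 223) = √304 = 4*√19 ≈ 17.436)
292*(-345) + h = 292*(-345) + 4*√19 = -100740 + 4*√19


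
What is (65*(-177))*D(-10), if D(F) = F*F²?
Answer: 11505000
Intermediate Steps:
D(F) = F³
(65*(-177))*D(-10) = (65*(-177))*(-10)³ = -11505*(-1000) = 11505000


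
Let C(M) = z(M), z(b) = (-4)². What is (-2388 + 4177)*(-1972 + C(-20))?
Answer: -3499284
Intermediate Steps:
z(b) = 16
C(M) = 16
(-2388 + 4177)*(-1972 + C(-20)) = (-2388 + 4177)*(-1972 + 16) = 1789*(-1956) = -3499284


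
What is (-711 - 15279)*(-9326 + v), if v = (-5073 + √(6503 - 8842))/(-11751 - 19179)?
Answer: 153742841031/1031 + 533*I*√2339/1031 ≈ 1.4912e+8 + 25.003*I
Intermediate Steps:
v = 1691/10310 - I*√2339/30930 (v = (-5073 + √(-2339))/(-30930) = (-5073 + I*√2339)*(-1/30930) = 1691/10310 - I*√2339/30930 ≈ 0.16402 - 0.0015636*I)
(-711 - 15279)*(-9326 + v) = (-711 - 15279)*(-9326 + (1691/10310 - I*√2339/30930)) = -15990*(-96149369/10310 - I*√2339/30930) = 153742841031/1031 + 533*I*√2339/1031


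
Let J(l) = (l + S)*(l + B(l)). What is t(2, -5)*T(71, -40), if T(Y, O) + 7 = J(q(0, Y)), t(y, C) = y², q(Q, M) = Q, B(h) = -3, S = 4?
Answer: -76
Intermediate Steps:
J(l) = (-3 + l)*(4 + l) (J(l) = (l + 4)*(l - 3) = (4 + l)*(-3 + l) = (-3 + l)*(4 + l))
T(Y, O) = -19 (T(Y, O) = -7 + (-12 + 0 + 0²) = -7 + (-12 + 0 + 0) = -7 - 12 = -19)
t(2, -5)*T(71, -40) = 2²*(-19) = 4*(-19) = -76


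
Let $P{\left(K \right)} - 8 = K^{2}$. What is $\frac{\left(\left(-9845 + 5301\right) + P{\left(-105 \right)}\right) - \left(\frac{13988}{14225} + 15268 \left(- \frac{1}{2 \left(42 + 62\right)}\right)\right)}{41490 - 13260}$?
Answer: $\frac{1617827583}{6960577000} \approx 0.23243$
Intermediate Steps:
$P{\left(K \right)} = 8 + K^{2}$
$\frac{\left(\left(-9845 + 5301\right) + P{\left(-105 \right)}\right) - \left(\frac{13988}{14225} + 15268 \left(- \frac{1}{2 \left(42 + 62\right)}\right)\right)}{41490 - 13260} = \frac{\left(\left(-9845 + 5301\right) + \left(8 + \left(-105\right)^{2}\right)\right) - \left(\frac{13988}{14225} + 15268 \left(- \frac{1}{2 \left(42 + 62\right)}\right)\right)}{41490 - 13260} = \frac{\left(-4544 + \left(8 + 11025\right)\right) - \left(\frac{13988}{14225} + \frac{15268}{104 \left(-2\right)}\right)}{28230} = \left(\left(-4544 + 11033\right) - \left(\frac{13988}{14225} + \frac{15268}{-208}\right)\right) \frac{1}{28230} = \left(6489 - - \frac{53569449}{739700}\right) \frac{1}{28230} = \left(6489 + \left(- \frac{13988}{14225} + \frac{3817}{52}\right)\right) \frac{1}{28230} = \left(6489 + \frac{53569449}{739700}\right) \frac{1}{28230} = \frac{4853482749}{739700} \cdot \frac{1}{28230} = \frac{1617827583}{6960577000}$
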